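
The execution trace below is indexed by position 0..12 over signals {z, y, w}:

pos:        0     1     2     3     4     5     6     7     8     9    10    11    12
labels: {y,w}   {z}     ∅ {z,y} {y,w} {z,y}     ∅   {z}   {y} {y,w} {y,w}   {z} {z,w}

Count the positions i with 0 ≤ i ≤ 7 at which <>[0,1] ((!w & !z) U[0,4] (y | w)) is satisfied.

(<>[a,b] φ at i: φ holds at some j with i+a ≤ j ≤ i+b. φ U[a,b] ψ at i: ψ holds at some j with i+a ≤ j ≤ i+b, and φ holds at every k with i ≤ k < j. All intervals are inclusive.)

Evaluate at each i in [0,7]:
  i=0: ✓ (witness j=0)
  i=1: ✓ (witness j=2)
  i=2: ✓ (witness j=2)
  i=3: ✓ (witness j=3)
  i=4: ✓ (witness j=4)
  i=5: ✓ (witness j=5)
  i=6: ✗ (none in [6,7])
  i=7: ✓ (witness j=8)
Positions where it holds: {0, 1, 2, 3, 4, 5, 7} → 7.

7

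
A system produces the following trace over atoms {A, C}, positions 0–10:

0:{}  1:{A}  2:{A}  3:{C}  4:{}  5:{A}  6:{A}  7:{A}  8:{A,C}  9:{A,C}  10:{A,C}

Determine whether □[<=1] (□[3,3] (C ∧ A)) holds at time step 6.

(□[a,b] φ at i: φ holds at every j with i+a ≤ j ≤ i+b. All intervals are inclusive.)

Check □[3,3] (C ∧ A) at every j in [6,7]:
  j=6: holds on [9,9]
  j=7: holds on [10,10]
All positions satisfy it → formula holds.

Holds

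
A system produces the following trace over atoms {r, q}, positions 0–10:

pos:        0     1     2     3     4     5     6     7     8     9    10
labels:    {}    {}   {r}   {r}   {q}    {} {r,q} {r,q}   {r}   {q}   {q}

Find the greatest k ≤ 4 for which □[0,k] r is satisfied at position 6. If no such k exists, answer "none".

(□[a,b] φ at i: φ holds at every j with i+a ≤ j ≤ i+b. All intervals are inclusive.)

r must hold from j=6 onward; find where it first fails.
  j=6: holds
  j=7: holds
  j=8: holds
  j=9: fails
Holds on [6,8], so largest k = 2.

2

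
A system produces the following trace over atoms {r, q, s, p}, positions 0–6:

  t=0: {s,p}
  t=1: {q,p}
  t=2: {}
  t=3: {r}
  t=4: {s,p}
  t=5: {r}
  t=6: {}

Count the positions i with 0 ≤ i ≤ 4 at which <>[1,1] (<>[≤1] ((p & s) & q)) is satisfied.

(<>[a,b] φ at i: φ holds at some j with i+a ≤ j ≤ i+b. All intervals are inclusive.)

Evaluate at each i in [0,4]:
  i=0: ✗ (none in [1,1])
  i=1: ✗ (none in [2,2])
  i=2: ✗ (none in [3,3])
  i=3: ✗ (none in [4,4])
  i=4: ✗ (none in [5,5])
Positions where it holds: {} → 0.

0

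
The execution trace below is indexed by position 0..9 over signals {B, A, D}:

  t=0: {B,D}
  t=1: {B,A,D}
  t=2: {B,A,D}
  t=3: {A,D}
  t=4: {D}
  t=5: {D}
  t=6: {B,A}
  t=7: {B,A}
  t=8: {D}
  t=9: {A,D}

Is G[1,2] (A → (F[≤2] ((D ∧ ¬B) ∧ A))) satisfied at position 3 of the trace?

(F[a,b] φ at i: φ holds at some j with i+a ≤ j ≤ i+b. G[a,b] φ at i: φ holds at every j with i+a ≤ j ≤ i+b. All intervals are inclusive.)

Yes

Check (A → (F[≤2] ((D ∧ ¬B) ∧ A))) at every j in [4,5]:
  j=4: antecedent false → ✓
  j=5: antecedent false → ✓
All positions satisfy it → formula holds.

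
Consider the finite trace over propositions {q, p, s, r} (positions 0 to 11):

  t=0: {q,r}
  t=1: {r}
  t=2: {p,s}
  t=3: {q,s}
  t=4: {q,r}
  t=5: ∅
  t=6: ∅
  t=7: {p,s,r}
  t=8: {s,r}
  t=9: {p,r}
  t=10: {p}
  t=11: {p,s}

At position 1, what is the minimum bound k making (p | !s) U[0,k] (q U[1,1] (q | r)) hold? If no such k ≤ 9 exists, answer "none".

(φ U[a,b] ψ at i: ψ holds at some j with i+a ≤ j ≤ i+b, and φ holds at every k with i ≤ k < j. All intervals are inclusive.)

Need earliest j ≥ 1 with (q U[1,1] (q | r)), and (p | !s) at every k in [1,j-1].
  j=1: rhs fails.
  j=2: rhs fails.
  j=3: rhs holds; lhs holds on [1,2]. k = 2.

2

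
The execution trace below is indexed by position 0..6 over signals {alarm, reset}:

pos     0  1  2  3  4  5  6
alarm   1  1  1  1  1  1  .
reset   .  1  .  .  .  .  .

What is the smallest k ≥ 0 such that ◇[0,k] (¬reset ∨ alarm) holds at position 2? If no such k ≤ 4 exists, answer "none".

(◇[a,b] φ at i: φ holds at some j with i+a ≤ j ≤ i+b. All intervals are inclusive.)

0

Scan j = 2,3,… for (¬reset ∨ alarm):
  j=2: holds
First hit at j=2, so smallest k = 2-2 = 0.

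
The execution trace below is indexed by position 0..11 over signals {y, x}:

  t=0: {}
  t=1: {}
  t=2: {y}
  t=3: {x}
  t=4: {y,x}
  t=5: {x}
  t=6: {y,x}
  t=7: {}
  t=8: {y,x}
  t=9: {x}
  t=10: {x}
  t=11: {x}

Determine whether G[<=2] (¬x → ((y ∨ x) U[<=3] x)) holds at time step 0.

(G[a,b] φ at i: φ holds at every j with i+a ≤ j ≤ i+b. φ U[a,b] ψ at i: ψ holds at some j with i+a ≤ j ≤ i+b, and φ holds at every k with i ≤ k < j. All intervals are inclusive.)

Check (¬x → ((y ∨ x) U[<=3] x)) at every j in [0,2]:
  j=0: antecedent true; consequent fails → ✗
  j=1: antecedent true; consequent fails → ✗
  j=2: antecedent true; consequent holds → ✓
Fails at j=0 → formula fails.

False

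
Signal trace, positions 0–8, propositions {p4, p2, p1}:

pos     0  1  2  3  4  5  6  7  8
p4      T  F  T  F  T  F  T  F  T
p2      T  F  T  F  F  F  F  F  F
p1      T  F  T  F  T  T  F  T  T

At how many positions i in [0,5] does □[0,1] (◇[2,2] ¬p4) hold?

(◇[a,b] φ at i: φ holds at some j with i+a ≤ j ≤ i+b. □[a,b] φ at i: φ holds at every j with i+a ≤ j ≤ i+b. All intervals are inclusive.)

0

Evaluate at each i in [0,5]:
  i=0: ✗ (fails at j=0)
  i=1: ✗ (fails at j=2)
  i=2: ✗ (fails at j=2)
  i=3: ✗ (fails at j=4)
  i=4: ✗ (fails at j=4)
  i=5: ✗ (fails at j=6)
Positions where it holds: {} → 0.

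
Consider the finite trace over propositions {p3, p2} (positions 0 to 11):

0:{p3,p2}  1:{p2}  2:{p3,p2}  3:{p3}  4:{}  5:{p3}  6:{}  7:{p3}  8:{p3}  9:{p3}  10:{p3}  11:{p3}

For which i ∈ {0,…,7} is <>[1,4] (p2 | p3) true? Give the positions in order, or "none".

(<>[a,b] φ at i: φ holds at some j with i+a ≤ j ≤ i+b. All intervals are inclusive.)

Evaluate at each i in [0,7]:
  i=0: ✓ (witness j=1)
  i=1: ✓ (witness j=2)
  i=2: ✓ (witness j=3)
  i=3: ✓ (witness j=5)
  i=4: ✓ (witness j=5)
  i=5: ✓ (witness j=7)
  i=6: ✓ (witness j=7)
  i=7: ✓ (witness j=8)

0, 1, 2, 3, 4, 5, 6, 7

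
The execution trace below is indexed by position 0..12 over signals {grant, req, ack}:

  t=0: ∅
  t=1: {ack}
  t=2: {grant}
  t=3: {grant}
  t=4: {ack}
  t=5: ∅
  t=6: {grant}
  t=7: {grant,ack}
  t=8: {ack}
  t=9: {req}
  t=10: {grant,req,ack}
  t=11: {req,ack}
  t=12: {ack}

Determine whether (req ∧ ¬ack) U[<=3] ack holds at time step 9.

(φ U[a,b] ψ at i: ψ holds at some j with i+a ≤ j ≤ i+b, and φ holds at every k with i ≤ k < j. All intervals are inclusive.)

Need some j in [9,12] with ack, and (req ∧ ¬ack) at every k in [9,j-1].
  j=9: ack false.
  j=10: ack holds; (req ∧ ¬ack) holds at every k in [9,9] → satisfied.

True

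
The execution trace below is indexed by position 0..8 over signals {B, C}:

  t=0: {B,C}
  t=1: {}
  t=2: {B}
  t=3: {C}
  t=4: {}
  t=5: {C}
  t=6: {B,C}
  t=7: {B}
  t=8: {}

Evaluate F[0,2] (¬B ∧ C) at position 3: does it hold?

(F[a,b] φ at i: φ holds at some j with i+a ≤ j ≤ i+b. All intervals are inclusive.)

True

Check (¬B ∧ C) at each j in [3,5]:
  j=3: true
  j=4: false
  j=5: true
Found at j=3 → formula holds.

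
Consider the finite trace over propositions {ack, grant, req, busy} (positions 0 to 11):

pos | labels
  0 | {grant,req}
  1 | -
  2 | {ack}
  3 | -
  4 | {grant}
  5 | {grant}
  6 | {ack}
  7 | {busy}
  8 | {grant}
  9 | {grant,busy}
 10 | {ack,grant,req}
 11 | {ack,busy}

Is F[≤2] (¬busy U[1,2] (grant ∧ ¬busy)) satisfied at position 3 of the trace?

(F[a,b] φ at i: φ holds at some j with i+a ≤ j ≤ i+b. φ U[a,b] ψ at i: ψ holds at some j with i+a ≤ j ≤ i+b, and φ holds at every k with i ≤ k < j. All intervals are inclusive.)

Check (¬busy U[1,2] (grant ∧ ¬busy)) at each j in [3,5]:
  j=3: holds
  j=4: holds
  j=5: fails
Found at j=3 → formula holds.

Holds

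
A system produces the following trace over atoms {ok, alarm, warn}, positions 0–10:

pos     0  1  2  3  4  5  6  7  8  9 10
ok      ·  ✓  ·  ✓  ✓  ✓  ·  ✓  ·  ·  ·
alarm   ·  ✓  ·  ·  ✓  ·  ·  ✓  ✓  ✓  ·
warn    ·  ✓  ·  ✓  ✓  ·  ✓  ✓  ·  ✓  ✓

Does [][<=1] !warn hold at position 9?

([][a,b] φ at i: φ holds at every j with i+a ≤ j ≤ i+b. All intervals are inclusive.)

Does not hold

Check !warn at every j in [9,10]:
  j=9: false
  j=10: false
Fails at j=9 → formula fails.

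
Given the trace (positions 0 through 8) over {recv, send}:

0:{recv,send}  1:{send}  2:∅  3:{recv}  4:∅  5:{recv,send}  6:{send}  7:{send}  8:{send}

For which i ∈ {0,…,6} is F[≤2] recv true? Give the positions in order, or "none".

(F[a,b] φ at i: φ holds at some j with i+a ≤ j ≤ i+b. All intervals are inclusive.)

Evaluate at each i in [0,6]:
  i=0: ✓ (witness j=0)
  i=1: ✓ (witness j=3)
  i=2: ✓ (witness j=3)
  i=3: ✓ (witness j=3)
  i=4: ✓ (witness j=5)
  i=5: ✓ (witness j=5)
  i=6: ✗ (none in [6,8])

0, 1, 2, 3, 4, 5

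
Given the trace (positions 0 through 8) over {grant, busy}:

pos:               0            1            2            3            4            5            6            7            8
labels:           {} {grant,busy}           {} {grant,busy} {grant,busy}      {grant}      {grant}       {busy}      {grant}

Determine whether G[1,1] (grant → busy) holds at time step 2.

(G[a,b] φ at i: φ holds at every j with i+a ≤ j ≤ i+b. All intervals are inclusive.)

Yes

Check (grant → busy) at every j in [3,3]:
  j=3: antecedent true; consequent true → ✓
All positions satisfy it → formula holds.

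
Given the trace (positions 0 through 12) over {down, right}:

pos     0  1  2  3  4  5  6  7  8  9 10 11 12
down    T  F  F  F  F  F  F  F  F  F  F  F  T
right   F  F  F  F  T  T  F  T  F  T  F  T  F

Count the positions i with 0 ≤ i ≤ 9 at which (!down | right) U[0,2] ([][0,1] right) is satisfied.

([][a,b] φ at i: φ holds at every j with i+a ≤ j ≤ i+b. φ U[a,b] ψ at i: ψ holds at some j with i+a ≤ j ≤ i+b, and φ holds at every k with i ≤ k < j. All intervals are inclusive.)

3

Evaluate at each i in [0,9]:
  i=0: ✗ (no rhs in [0,2])
  i=1: ✗ (no rhs in [1,3])
  i=2: ✓ (rhs at j=4; lhs holds on [2,3])
  i=3: ✓ (rhs at j=4; lhs holds on [3,3])
  i=4: ✓ (rhs at j=4)
  i=5: ✗ (no rhs in [5,7])
  i=6: ✗ (no rhs in [6,8])
  i=7: ✗ (no rhs in [7,9])
  i=8: ✗ (no rhs in [8,10])
  i=9: ✗ (no rhs in [9,11])
Positions where it holds: {2, 3, 4} → 3.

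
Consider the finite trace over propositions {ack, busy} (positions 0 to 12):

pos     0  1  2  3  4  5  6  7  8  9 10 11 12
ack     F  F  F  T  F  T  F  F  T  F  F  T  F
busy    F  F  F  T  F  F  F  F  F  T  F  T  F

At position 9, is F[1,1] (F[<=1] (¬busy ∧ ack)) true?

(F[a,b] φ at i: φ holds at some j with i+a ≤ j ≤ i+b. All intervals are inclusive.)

Check F[<=1] (¬busy ∧ ack) at each j in [10,10]:
  j=10: fails (none in [10,11])
No position in the window satisfies it → formula fails.

No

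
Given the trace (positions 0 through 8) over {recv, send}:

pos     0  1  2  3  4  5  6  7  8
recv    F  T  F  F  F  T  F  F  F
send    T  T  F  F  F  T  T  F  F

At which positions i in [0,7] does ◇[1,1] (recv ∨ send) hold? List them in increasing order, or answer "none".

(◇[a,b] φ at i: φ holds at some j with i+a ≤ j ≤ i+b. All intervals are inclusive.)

0, 4, 5

Evaluate at each i in [0,7]:
  i=0: ✓ (witness j=1)
  i=1: ✗ (none in [2,2])
  i=2: ✗ (none in [3,3])
  i=3: ✗ (none in [4,4])
  i=4: ✓ (witness j=5)
  i=5: ✓ (witness j=6)
  i=6: ✗ (none in [7,7])
  i=7: ✗ (none in [8,8])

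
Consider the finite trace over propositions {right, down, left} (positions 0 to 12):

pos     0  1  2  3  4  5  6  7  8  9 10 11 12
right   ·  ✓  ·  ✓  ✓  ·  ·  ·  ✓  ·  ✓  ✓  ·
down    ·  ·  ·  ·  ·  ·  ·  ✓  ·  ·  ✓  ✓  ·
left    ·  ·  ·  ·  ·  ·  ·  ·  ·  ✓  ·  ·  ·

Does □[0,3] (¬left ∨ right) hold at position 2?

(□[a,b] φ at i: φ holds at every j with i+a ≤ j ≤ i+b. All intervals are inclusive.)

Check (¬left ∨ right) at every j in [2,5]:
  j=2: true
  j=3: true
  j=4: true
  j=5: true
All positions satisfy it → formula holds.

Holds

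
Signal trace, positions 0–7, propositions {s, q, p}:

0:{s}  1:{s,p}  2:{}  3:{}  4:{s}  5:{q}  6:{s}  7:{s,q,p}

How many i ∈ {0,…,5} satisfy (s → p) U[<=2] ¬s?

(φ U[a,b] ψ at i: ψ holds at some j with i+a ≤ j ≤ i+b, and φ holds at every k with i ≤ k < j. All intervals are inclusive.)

Evaluate at each i in [0,5]:
  i=0: ✗ (lhs fails at k=0 before rhs at j=2)
  i=1: ✓ (rhs at j=2; lhs holds on [1,1])
  i=2: ✓ (rhs at j=2)
  i=3: ✓ (rhs at j=3)
  i=4: ✗ (lhs fails at k=4 before rhs at j=5)
  i=5: ✓ (rhs at j=5)
Positions where it holds: {1, 2, 3, 5} → 4.

4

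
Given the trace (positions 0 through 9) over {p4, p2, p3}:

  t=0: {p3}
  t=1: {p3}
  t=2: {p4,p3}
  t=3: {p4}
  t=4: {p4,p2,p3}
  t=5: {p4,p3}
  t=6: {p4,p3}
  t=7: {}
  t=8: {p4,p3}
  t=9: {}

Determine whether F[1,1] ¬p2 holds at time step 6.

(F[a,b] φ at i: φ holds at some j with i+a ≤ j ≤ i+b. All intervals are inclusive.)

True

Check ¬p2 at each j in [7,7]:
  j=7: true
Found at j=7 → formula holds.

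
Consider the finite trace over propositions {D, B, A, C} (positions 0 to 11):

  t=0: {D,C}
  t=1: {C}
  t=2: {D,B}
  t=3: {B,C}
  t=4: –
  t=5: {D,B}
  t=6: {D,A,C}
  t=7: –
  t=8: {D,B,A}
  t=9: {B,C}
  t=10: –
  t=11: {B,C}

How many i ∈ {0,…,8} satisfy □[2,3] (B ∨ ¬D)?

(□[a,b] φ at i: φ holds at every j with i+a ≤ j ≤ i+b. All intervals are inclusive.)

Evaluate at each i in [0,8]:
  i=0: ✓ (all of [2,3])
  i=1: ✓ (all of [3,4])
  i=2: ✓ (all of [4,5])
  i=3: ✗ (fails at j=6)
  i=4: ✗ (fails at j=6)
  i=5: ✓ (all of [7,8])
  i=6: ✓ (all of [8,9])
  i=7: ✓ (all of [9,10])
  i=8: ✓ (all of [10,11])
Positions where it holds: {0, 1, 2, 5, 6, 7, 8} → 7.

7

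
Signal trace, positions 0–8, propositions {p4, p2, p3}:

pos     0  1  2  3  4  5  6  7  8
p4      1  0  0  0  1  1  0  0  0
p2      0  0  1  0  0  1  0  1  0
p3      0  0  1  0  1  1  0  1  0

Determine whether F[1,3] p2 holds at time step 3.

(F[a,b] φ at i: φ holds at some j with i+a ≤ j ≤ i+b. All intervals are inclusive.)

Check p2 at each j in [4,6]:
  j=4: false
  j=5: true
  j=6: false
Found at j=5 → formula holds.

Yes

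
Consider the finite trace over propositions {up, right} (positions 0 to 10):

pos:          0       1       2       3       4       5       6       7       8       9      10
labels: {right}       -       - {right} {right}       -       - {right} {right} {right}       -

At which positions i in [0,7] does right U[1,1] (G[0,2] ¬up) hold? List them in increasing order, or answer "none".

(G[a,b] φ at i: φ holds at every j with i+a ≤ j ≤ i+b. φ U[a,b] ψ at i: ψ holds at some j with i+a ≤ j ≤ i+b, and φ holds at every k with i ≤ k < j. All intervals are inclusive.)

0, 3, 4, 7

Evaluate at each i in [0,7]:
  i=0: ✓ (rhs at j=1; lhs holds on [0,0])
  i=1: ✗ (lhs fails at k=1 before rhs at j=2)
  i=2: ✗ (lhs fails at k=2 before rhs at j=3)
  i=3: ✓ (rhs at j=4; lhs holds on [3,3])
  i=4: ✓ (rhs at j=5; lhs holds on [4,4])
  i=5: ✗ (lhs fails at k=5 before rhs at j=6)
  i=6: ✗ (lhs fails at k=6 before rhs at j=7)
  i=7: ✓ (rhs at j=8; lhs holds on [7,7])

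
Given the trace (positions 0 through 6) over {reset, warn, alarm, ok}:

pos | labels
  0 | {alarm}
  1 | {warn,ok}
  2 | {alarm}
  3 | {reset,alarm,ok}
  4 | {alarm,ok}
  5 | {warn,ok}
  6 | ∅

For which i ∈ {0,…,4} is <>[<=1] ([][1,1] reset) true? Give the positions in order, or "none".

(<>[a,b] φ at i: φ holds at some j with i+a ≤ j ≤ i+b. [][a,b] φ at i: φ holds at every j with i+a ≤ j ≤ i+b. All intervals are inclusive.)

Evaluate at each i in [0,4]:
  i=0: ✗ (none in [0,1])
  i=1: ✓ (witness j=2)
  i=2: ✓ (witness j=2)
  i=3: ✗ (none in [3,4])
  i=4: ✗ (none in [4,5])

1, 2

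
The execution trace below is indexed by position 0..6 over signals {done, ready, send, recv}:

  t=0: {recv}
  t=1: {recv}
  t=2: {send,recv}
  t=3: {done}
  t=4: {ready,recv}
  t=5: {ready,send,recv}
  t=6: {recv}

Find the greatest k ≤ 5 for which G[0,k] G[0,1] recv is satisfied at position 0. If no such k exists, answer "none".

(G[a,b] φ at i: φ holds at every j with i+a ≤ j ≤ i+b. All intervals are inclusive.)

1

G[0,1] recv must hold from j=0 onward; find where it first fails.
  j=0: holds
  j=1: holds
  j=2: fails
Holds on [0,1], so largest k = 1.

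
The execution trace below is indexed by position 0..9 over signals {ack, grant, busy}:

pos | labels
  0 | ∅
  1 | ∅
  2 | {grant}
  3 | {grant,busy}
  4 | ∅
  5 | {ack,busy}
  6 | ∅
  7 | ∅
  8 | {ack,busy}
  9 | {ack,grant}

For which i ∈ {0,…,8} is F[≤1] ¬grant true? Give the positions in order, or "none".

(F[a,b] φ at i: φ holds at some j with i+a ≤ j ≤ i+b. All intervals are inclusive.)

Evaluate at each i in [0,8]:
  i=0: ✓ (witness j=0)
  i=1: ✓ (witness j=1)
  i=2: ✗ (none in [2,3])
  i=3: ✓ (witness j=4)
  i=4: ✓ (witness j=4)
  i=5: ✓ (witness j=5)
  i=6: ✓ (witness j=6)
  i=7: ✓ (witness j=7)
  i=8: ✓ (witness j=8)

0, 1, 3, 4, 5, 6, 7, 8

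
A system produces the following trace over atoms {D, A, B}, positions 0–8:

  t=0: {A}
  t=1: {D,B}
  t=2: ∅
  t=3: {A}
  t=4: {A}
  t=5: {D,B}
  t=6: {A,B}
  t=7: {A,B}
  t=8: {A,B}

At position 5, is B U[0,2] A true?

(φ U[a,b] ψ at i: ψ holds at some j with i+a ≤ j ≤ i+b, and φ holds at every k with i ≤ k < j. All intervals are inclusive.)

Holds

Need some j in [5,7] with A, and B at every k in [5,j-1].
  j=5: A false.
  j=6: A holds; B holds at every k in [5,5] → satisfied.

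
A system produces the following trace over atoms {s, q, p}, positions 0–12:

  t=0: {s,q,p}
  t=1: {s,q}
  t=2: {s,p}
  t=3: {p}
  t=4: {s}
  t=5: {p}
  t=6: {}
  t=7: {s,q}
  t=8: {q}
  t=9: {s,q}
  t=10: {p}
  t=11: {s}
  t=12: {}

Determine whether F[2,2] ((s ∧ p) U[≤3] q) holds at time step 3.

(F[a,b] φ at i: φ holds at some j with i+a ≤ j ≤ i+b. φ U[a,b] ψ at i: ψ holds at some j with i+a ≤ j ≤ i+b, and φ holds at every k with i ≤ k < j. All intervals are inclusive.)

No

Check ((s ∧ p) U[≤3] q) at each j in [5,5]:
  j=5: fails
No position in the window satisfies it → formula fails.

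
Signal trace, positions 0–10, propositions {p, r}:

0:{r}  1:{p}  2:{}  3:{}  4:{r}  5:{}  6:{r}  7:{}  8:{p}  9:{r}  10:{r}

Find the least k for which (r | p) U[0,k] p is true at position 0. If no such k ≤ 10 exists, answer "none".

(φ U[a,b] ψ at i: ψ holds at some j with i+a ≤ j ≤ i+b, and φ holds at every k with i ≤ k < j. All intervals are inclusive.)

1

Need earliest j ≥ 0 with p, and (r | p) at every k in [0,j-1].
  j=0: rhs fails.
  j=1: rhs holds; lhs holds on [0,0]. k = 1.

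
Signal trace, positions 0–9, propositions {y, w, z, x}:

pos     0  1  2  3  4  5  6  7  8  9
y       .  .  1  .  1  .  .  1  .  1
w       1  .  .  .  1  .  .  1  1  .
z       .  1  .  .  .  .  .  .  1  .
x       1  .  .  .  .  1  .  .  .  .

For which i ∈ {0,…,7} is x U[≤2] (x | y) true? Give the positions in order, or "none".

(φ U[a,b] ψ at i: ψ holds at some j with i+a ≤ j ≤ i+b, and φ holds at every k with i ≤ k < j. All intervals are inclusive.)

0, 2, 4, 5, 7

Evaluate at each i in [0,7]:
  i=0: ✓ (rhs at j=0)
  i=1: ✗ (lhs fails at k=1 before rhs at j=2)
  i=2: ✓ (rhs at j=2)
  i=3: ✗ (lhs fails at k=3 before rhs at j=4)
  i=4: ✓ (rhs at j=4)
  i=5: ✓ (rhs at j=5)
  i=6: ✗ (lhs fails at k=6 before rhs at j=7)
  i=7: ✓ (rhs at j=7)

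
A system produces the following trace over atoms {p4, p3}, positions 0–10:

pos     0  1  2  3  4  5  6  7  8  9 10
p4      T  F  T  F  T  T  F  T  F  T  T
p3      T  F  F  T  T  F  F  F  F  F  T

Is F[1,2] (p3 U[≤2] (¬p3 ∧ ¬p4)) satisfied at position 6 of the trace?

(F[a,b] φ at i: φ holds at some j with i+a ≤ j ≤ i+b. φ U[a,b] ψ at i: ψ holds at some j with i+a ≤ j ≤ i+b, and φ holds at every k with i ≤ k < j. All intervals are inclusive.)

Check (p3 U[≤2] (¬p3 ∧ ¬p4)) at each j in [7,8]:
  j=7: fails
  j=8: holds
Found at j=8 → formula holds.

Yes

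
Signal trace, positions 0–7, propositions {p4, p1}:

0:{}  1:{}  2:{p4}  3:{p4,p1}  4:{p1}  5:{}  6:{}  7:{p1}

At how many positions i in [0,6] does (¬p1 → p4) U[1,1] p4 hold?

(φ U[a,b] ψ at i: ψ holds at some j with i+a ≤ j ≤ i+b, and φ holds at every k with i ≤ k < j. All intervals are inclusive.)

1

Evaluate at each i in [0,6]:
  i=0: ✗ (no rhs in [1,1])
  i=1: ✗ (lhs fails at k=1 before rhs at j=2)
  i=2: ✓ (rhs at j=3; lhs holds on [2,2])
  i=3: ✗ (no rhs in [4,4])
  i=4: ✗ (no rhs in [5,5])
  i=5: ✗ (no rhs in [6,6])
  i=6: ✗ (no rhs in [7,7])
Positions where it holds: {2} → 1.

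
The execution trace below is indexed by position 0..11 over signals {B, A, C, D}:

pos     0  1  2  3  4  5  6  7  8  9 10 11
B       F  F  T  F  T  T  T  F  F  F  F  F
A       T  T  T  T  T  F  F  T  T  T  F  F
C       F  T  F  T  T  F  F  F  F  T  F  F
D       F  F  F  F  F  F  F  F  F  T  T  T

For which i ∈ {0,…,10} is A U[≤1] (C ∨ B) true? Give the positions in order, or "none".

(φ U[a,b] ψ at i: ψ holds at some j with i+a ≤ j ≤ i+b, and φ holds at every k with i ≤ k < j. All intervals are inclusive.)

Evaluate at each i in [0,10]:
  i=0: ✓ (rhs at j=1; lhs holds on [0,0])
  i=1: ✓ (rhs at j=1)
  i=2: ✓ (rhs at j=2)
  i=3: ✓ (rhs at j=3)
  i=4: ✓ (rhs at j=4)
  i=5: ✓ (rhs at j=5)
  i=6: ✓ (rhs at j=6)
  i=7: ✗ (no rhs in [7,8])
  i=8: ✓ (rhs at j=9; lhs holds on [8,8])
  i=9: ✓ (rhs at j=9)
  i=10: ✗ (no rhs in [10,11])

0, 1, 2, 3, 4, 5, 6, 8, 9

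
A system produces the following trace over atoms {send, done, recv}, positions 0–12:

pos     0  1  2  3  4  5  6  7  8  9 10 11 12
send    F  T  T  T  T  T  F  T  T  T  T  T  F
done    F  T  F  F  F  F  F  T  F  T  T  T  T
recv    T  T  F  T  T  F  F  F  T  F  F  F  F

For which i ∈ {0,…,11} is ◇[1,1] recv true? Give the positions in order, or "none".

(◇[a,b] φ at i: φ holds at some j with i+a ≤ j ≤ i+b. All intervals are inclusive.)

0, 2, 3, 7

Evaluate at each i in [0,11]:
  i=0: ✓ (witness j=1)
  i=1: ✗ (none in [2,2])
  i=2: ✓ (witness j=3)
  i=3: ✓ (witness j=4)
  i=4: ✗ (none in [5,5])
  i=5: ✗ (none in [6,6])
  i=6: ✗ (none in [7,7])
  i=7: ✓ (witness j=8)
  i=8: ✗ (none in [9,9])
  i=9: ✗ (none in [10,10])
  i=10: ✗ (none in [11,11])
  i=11: ✗ (none in [12,12])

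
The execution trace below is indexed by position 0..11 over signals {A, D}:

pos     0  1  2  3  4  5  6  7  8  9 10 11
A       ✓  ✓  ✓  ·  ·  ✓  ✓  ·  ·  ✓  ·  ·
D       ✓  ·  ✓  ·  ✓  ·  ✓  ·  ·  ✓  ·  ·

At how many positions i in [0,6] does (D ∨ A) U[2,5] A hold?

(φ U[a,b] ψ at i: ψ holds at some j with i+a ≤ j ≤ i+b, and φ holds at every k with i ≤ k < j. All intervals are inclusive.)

Evaluate at each i in [0,6]:
  i=0: ✓ (rhs at j=2; lhs holds on [0,1])
  i=1: ✗ (lhs fails at k=3 before rhs at j=5)
  i=2: ✗ (lhs fails at k=3 before rhs at j=5)
  i=3: ✗ (lhs fails at k=3 before rhs at j=5)
  i=4: ✓ (rhs at j=6; lhs holds on [4,5])
  i=5: ✗ (lhs fails at k=7 before rhs at j=9)
  i=6: ✗ (lhs fails at k=7 before rhs at j=9)
Positions where it holds: {0, 4} → 2.

2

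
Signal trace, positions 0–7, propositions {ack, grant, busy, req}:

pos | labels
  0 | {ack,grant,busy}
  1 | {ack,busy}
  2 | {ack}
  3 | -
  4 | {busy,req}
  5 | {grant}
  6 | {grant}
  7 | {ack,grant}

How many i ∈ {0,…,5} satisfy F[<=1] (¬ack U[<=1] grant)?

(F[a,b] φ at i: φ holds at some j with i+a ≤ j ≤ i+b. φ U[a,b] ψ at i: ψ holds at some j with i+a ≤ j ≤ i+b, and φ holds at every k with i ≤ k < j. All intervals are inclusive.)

Evaluate at each i in [0,5]:
  i=0: ✓ (witness j=0)
  i=1: ✗ (none in [1,2])
  i=2: ✗ (none in [2,3])
  i=3: ✓ (witness j=4)
  i=4: ✓ (witness j=4)
  i=5: ✓ (witness j=5)
Positions where it holds: {0, 3, 4, 5} → 4.

4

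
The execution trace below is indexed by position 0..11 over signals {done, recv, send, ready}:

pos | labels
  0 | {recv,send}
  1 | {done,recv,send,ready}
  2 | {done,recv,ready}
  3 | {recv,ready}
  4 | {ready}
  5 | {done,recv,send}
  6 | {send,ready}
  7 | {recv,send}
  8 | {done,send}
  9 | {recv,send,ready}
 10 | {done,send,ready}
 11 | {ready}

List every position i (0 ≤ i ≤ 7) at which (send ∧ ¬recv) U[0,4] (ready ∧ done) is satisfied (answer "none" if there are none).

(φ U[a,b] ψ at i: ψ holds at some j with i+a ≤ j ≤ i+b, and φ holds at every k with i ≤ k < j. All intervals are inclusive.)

Evaluate at each i in [0,7]:
  i=0: ✗ (lhs fails at k=0 before rhs at j=1)
  i=1: ✓ (rhs at j=1)
  i=2: ✓ (rhs at j=2)
  i=3: ✗ (no rhs in [3,7])
  i=4: ✗ (no rhs in [4,8])
  i=5: ✗ (no rhs in [5,9])
  i=6: ✗ (lhs fails at k=7 before rhs at j=10)
  i=7: ✗ (lhs fails at k=7 before rhs at j=10)

1, 2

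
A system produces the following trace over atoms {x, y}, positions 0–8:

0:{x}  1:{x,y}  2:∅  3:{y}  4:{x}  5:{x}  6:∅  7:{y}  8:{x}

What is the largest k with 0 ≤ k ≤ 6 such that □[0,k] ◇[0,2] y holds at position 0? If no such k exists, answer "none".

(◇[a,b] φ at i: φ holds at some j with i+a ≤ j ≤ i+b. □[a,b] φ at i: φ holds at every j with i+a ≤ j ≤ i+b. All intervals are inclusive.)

3

◇[0,2] y must hold from j=0 onward; find where it first fails.
  j=0: holds
  j=1: holds
  j=2: holds
  j=3: holds
  j=4: fails
Holds on [0,3], so largest k = 3.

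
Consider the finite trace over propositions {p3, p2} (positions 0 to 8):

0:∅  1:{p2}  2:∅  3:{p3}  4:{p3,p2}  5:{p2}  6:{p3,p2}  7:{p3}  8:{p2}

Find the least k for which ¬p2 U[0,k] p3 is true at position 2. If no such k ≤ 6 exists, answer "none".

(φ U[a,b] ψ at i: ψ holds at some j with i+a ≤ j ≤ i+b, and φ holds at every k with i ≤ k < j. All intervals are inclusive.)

1

Need earliest j ≥ 2 with p3, and ¬p2 at every k in [2,j-1].
  j=2: rhs fails.
  j=3: rhs holds; lhs holds on [2,2]. k = 1.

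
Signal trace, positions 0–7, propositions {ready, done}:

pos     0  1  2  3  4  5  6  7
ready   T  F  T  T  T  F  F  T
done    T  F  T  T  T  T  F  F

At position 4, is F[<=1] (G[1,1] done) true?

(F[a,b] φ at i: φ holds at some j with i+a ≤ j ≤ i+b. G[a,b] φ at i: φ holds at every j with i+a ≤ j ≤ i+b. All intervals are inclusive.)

Yes

Check G[1,1] done at each j in [4,5]:
  j=4: holds on [5,5]
  j=5: fails at 6
Found at j=4 → formula holds.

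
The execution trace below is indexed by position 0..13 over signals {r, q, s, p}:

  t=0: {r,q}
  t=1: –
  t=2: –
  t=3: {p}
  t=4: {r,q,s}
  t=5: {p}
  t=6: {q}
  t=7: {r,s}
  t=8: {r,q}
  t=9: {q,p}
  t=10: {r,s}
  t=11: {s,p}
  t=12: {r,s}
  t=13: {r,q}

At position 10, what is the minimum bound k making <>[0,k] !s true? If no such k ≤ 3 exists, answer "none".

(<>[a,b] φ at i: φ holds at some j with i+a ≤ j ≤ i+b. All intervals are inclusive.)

3

Scan j = 10,11,… for !s:
  j=10: fails
  j=11: fails
  j=12: fails
  j=13: holds
First hit at j=13, so smallest k = 13-10 = 3.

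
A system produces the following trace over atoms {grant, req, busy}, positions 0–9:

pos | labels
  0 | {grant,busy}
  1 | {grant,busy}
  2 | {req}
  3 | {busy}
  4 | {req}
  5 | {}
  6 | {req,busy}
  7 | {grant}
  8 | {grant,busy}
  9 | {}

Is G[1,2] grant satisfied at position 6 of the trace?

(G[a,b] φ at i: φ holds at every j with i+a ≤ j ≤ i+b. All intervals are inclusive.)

Yes

Check grant at every j in [7,8]:
  j=7: true
  j=8: true
All positions satisfy it → formula holds.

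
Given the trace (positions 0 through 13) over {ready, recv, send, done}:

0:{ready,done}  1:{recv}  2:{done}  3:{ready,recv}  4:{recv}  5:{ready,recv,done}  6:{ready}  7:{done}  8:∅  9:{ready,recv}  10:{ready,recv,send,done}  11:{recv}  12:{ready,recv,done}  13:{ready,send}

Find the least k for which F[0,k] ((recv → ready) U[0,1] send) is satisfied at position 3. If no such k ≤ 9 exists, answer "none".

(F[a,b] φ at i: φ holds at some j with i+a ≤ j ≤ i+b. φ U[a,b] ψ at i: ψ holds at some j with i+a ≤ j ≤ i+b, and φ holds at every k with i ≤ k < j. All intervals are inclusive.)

Scan j = 3,4,… for ((recv → ready) U[0,1] send):
  j=3: fails
  j=4: fails
  j=5: fails
  j=6: fails
  j=7: fails
  j=8: fails
  j=9: holds
First hit at j=9, so smallest k = 9-3 = 6.

6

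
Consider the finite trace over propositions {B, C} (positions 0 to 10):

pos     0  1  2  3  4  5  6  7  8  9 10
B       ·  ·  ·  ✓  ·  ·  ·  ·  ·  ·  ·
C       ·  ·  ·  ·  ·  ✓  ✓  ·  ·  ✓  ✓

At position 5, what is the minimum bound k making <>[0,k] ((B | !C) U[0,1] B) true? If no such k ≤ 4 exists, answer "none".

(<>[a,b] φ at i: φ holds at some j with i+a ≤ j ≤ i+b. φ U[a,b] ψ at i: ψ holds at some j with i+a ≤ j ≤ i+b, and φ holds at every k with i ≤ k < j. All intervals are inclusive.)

Scan j = 5,6,… for ((B | !C) U[0,1] B):
  j=5: fails
  j=6: fails
  j=7: fails
  j=8: fails
  j=9: fails
No j in [5,9] satisfies it → none.

none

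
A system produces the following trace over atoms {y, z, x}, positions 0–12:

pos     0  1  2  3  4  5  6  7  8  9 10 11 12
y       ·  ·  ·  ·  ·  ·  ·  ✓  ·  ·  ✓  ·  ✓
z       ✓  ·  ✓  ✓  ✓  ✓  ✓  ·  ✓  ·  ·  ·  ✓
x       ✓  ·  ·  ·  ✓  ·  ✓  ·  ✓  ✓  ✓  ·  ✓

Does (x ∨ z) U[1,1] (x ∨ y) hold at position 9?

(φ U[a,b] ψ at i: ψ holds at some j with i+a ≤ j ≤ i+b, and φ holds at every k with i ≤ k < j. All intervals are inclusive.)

Need some j in [10,10] with (x ∨ y), and (x ∨ z) at every k in [9,j-1].
  j=10: (x ∨ y) holds; (x ∨ z) holds at every k in [9,9] → satisfied.

True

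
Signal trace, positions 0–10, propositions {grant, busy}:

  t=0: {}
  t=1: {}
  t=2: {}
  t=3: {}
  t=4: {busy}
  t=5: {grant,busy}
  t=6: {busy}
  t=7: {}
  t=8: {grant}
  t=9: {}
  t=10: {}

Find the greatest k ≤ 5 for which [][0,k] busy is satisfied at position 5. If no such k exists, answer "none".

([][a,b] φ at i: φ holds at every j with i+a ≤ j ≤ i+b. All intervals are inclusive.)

1

busy must hold from j=5 onward; find where it first fails.
  j=5: holds
  j=6: holds
  j=7: fails
Holds on [5,6], so largest k = 1.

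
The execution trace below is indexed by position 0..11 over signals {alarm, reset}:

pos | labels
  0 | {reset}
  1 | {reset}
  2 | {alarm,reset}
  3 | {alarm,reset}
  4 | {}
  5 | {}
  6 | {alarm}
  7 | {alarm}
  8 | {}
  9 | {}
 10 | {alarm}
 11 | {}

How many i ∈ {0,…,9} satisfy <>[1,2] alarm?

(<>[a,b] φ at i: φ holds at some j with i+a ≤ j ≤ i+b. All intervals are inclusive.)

Evaluate at each i in [0,9]:
  i=0: ✓ (witness j=2)
  i=1: ✓ (witness j=2)
  i=2: ✓ (witness j=3)
  i=3: ✗ (none in [4,5])
  i=4: ✓ (witness j=6)
  i=5: ✓ (witness j=6)
  i=6: ✓ (witness j=7)
  i=7: ✗ (none in [8,9])
  i=8: ✓ (witness j=10)
  i=9: ✓ (witness j=10)
Positions where it holds: {0, 1, 2, 4, 5, 6, 8, 9} → 8.

8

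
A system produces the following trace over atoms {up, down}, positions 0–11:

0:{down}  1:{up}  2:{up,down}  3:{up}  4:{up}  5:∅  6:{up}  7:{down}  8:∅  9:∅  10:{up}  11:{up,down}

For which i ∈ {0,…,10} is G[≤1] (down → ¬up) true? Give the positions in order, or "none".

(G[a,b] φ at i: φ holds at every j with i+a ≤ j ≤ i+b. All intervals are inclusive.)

0, 3, 4, 5, 6, 7, 8, 9

Evaluate at each i in [0,10]:
  i=0: ✓ (all of [0,1])
  i=1: ✗ (fails at j=2)
  i=2: ✗ (fails at j=2)
  i=3: ✓ (all of [3,4])
  i=4: ✓ (all of [4,5])
  i=5: ✓ (all of [5,6])
  i=6: ✓ (all of [6,7])
  i=7: ✓ (all of [7,8])
  i=8: ✓ (all of [8,9])
  i=9: ✓ (all of [9,10])
  i=10: ✗ (fails at j=11)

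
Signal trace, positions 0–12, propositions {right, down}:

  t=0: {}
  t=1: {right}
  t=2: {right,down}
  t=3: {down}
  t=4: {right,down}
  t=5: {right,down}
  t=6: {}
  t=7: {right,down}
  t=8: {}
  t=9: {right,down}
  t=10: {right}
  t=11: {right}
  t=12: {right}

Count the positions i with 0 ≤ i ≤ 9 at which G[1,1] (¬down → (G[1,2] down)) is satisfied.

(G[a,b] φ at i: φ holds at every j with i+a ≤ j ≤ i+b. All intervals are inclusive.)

Evaluate at each i in [0,9]:
  i=0: ✓ (all of [1,1])
  i=1: ✓ (all of [2,2])
  i=2: ✓ (all of [3,3])
  i=3: ✓ (all of [4,4])
  i=4: ✓ (all of [5,5])
  i=5: ✗ (fails at j=6)
  i=6: ✓ (all of [7,7])
  i=7: ✗ (fails at j=8)
  i=8: ✓ (all of [9,9])
  i=9: ✗ (fails at j=10)
Positions where it holds: {0, 1, 2, 3, 4, 6, 8} → 7.

7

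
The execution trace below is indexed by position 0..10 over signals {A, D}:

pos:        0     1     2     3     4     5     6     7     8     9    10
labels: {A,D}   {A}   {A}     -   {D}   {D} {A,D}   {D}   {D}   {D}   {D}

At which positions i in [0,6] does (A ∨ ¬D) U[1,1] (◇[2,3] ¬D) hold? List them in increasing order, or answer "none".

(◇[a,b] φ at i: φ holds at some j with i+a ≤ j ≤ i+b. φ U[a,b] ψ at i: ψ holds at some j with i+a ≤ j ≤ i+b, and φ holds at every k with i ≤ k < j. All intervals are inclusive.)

Evaluate at each i in [0,6]:
  i=0: ✓ (rhs at j=1; lhs holds on [0,0])
  i=1: ✗ (no rhs in [2,2])
  i=2: ✗ (no rhs in [3,3])
  i=3: ✗ (no rhs in [4,4])
  i=4: ✗ (no rhs in [5,5])
  i=5: ✗ (no rhs in [6,6])
  i=6: ✗ (no rhs in [7,7])

0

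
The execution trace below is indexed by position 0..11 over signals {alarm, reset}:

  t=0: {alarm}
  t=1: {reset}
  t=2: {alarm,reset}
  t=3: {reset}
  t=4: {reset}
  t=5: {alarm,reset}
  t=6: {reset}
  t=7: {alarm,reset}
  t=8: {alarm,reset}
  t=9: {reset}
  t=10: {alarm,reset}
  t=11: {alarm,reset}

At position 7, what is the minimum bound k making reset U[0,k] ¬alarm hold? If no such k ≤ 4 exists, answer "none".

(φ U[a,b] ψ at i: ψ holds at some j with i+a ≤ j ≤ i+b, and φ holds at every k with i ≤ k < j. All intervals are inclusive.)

2

Need earliest j ≥ 7 with ¬alarm, and reset at every k in [7,j-1].
  j=7: rhs fails.
  j=8: rhs fails.
  j=9: rhs holds; lhs holds on [7,8]. k = 2.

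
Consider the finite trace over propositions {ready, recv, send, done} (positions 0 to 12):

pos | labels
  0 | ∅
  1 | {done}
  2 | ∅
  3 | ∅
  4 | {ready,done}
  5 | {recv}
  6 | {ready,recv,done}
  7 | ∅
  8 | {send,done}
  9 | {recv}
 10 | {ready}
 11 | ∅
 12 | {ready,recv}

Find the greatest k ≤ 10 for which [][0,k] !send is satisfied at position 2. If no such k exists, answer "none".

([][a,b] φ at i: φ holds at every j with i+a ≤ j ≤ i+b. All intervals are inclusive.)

!send must hold from j=2 onward; find where it first fails.
  j=2: holds
  j=3: holds
  j=4: holds
  j=5: holds
  j=6: holds
  j=7: holds
  j=8: fails
Holds on [2,7], so largest k = 5.

5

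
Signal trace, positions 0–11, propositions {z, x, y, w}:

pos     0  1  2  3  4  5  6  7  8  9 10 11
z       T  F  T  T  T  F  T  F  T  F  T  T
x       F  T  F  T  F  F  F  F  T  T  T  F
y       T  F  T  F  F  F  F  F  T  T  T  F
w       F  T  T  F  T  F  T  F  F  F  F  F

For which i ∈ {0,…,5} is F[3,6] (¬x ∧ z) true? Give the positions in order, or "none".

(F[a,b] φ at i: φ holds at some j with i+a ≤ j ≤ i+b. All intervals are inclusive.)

Evaluate at each i in [0,5]:
  i=0: ✓ (witness j=4)
  i=1: ✓ (witness j=4)
  i=2: ✓ (witness j=6)
  i=3: ✓ (witness j=6)
  i=4: ✗ (none in [7,10])
  i=5: ✓ (witness j=11)

0, 1, 2, 3, 5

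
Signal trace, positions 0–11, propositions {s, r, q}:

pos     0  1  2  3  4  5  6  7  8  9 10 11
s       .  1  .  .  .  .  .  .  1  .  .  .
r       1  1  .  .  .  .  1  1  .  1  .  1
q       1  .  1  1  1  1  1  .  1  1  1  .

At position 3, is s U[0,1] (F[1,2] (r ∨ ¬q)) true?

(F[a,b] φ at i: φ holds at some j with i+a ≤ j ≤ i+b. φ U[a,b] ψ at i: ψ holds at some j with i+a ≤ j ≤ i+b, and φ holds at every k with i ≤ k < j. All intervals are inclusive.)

Need some j in [3,4] with F[1,2] (r ∨ ¬q), and s at every k in [3,j-1].
  j=3: F[1,2] (r ∨ ¬q) — fails (none in [4,5]).
  j=4: F[1,2] (r ∨ ¬q) holds, but s fails at k=3 → not this j.
No j in the window works → until fails.

False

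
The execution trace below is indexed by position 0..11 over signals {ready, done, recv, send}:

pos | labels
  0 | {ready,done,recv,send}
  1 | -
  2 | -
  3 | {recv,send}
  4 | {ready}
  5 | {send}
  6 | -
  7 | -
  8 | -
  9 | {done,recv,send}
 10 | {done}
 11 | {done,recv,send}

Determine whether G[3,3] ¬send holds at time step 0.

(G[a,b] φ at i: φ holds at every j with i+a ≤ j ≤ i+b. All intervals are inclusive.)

No

Check ¬send at every j in [3,3]:
  j=3: false
Fails at j=3 → formula fails.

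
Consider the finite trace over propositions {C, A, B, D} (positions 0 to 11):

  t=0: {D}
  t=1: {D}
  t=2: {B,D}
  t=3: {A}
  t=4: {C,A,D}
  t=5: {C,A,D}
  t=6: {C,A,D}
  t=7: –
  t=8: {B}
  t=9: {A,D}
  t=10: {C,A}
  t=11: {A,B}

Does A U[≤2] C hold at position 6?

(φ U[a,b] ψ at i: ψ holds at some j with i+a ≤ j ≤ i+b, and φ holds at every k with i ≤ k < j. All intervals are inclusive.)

Need some j in [6,8] with C, and A at every k in [6,j-1].
  j=6: C holds; no prefix to check → satisfied.

Yes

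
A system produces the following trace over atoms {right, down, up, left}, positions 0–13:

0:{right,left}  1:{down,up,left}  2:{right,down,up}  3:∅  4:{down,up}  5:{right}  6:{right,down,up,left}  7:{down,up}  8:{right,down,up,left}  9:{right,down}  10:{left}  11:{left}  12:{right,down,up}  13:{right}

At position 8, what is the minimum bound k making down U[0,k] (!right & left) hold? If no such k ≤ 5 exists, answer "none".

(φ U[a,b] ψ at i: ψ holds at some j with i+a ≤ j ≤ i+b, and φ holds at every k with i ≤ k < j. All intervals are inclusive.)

Need earliest j ≥ 8 with (!right & left), and down at every k in [8,j-1].
  j=8: rhs fails.
  j=9: rhs fails.
  j=10: rhs holds; lhs holds on [8,9]. k = 2.

2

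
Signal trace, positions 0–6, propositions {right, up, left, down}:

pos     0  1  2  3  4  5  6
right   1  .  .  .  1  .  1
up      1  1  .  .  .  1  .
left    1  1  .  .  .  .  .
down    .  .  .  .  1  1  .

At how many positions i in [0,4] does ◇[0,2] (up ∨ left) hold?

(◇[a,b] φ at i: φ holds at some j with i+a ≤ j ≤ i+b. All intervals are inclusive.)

Evaluate at each i in [0,4]:
  i=0: ✓ (witness j=0)
  i=1: ✓ (witness j=1)
  i=2: ✗ (none in [2,4])
  i=3: ✓ (witness j=5)
  i=4: ✓ (witness j=5)
Positions where it holds: {0, 1, 3, 4} → 4.

4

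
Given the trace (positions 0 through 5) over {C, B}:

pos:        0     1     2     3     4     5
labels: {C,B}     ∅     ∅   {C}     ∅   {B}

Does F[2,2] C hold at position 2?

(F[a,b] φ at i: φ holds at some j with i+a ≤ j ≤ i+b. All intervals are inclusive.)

Does not hold

Check C at each j in [4,4]:
  j=4: false
No position in the window satisfies it → formula fails.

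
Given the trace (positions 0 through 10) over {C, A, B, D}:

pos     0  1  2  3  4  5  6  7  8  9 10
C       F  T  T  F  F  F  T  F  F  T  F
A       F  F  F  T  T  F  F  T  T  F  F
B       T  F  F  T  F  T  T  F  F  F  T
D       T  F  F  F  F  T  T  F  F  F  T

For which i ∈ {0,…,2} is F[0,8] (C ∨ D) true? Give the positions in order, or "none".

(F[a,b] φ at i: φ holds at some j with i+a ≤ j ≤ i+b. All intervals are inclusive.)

Evaluate at each i in [0,2]:
  i=0: ✓ (witness j=0)
  i=1: ✓ (witness j=1)
  i=2: ✓ (witness j=2)

0, 1, 2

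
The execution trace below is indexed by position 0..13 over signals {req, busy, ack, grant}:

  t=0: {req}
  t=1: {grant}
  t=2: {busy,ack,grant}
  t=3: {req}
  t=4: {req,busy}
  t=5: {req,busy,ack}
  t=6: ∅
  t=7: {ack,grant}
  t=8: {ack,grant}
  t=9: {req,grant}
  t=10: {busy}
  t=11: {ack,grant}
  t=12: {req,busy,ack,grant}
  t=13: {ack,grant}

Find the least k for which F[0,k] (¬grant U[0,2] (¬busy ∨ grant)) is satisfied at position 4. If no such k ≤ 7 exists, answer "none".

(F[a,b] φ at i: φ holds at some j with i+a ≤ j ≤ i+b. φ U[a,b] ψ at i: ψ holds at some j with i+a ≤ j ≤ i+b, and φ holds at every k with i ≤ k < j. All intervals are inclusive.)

0

Scan j = 4,5,… for (¬grant U[0,2] (¬busy ∨ grant)):
  j=4: holds
First hit at j=4, so smallest k = 4-4 = 0.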